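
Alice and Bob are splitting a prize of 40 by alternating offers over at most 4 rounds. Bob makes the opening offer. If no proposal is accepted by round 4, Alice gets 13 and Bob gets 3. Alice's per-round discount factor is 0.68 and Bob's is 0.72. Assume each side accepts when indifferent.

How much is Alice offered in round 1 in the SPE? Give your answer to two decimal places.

Round 4 (Alice proposes): Bob gets 3 if talks fail, so Alice offers 3 and keeps 37.
Round 3 (Bob proposes): Alice can get 37 next round, worth 0.68 × 37 = 25.16 now. Bob offers 25.16 and keeps 40 − 25.16 = 14.84.
Round 2 (Alice proposes): Bob can get 14.84 next round, worth 0.72 × 14.84 = 10.6848 now; Alice offers that and keeps 29.3152.
Round 1 (Bob proposes): Alice can get 29.3152 next round, worth 0.68 × 29.3152 = 19.934336 now, so Bob offers 19.934336, keeping 20.065664.

19.93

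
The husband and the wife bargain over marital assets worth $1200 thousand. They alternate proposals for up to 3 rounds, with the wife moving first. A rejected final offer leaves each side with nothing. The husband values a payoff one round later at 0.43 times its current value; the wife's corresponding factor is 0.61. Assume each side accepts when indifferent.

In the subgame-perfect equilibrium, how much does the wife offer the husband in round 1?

Solve by backward induction from round 3.
Round 3 (the wife proposes): the husband will accept anything ≥ 0, so the wife offers 0 and keeps 1200.
Round 2 (the husband proposes): the wife can get 1200 next round, worth 0.61 × 1200 = 732 now. The husband offers 732 and keeps 1200 − 732 = 468.
Round 1 (the wife proposes): the husband can get 468 next round, worth 0.43 × 468 = 201.24 now, so the wife offers 201.24, keeping 998.76.

201.24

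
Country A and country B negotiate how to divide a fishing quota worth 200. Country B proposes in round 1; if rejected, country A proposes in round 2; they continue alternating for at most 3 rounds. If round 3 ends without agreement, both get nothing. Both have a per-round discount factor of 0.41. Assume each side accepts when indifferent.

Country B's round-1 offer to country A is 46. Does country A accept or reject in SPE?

Round 3 (country B proposes): country A will accept anything ≥ 0, so country B offers 0 and keeps 200.
Round 2 (country A proposes): country B can get 200 next round, worth 0.41 × 200 = 82 now. Country A offers 82 and keeps 200 − 82 = 118.
So by rejecting in round 1, country A gets 118 next round, worth 0.41 × 118 = 48.38 now.
Offer 46 < 48.38, so country A rejects.

Reject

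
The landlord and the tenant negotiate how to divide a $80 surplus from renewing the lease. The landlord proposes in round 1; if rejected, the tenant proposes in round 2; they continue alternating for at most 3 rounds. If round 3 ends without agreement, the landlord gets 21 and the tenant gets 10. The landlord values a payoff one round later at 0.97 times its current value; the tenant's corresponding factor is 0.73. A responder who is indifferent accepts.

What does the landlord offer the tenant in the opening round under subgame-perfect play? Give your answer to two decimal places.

8.83

Solve by backward induction from round 3.
Round 3 (the landlord proposes): the tenant gets 10 if talks fail, so the landlord offers 10 and keeps 70.
Round 2 (the tenant proposes): the landlord can get 70 next round, worth 0.97 × 70 = 67.9 now. The tenant offers 67.9 and keeps 80 − 67.9 = 12.1.
Round 1 (the landlord proposes): the tenant can get 12.1 next round, worth 0.73 × 12.1 = 8.833 now. The landlord offers 8.833 and keeps 80 − 8.833 = 71.167.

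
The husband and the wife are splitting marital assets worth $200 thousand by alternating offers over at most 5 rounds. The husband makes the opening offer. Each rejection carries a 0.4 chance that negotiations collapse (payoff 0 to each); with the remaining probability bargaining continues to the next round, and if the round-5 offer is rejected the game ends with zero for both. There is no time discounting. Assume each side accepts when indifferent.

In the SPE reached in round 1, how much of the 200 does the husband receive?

Round 5 (the husband proposes): the wife will accept anything ≥ 0, so the husband offers 0 and keeps 200.
Round 4 (the wife proposes): rejecting gives the husband an expected 0.6 × 200 = 120. The wife offers 120 and keeps 200 − 120 = 80.
Round 3 (the husband proposes): rejecting gives the wife an expected 0.6 × 80 = 48; the husband offers that and keeps 152.
Round 2 (the wife proposes): rejecting gives the husband an expected 0.6 × 152 = 91.2. The wife offers 91.2 and keeps 200 − 91.2 = 108.8.
Round 1 (the husband proposes): rejecting gives the wife an expected 0.6 × 108.8 = 65.28. The husband offers 65.28 and keeps 200 − 65.28 = 134.72.

134.72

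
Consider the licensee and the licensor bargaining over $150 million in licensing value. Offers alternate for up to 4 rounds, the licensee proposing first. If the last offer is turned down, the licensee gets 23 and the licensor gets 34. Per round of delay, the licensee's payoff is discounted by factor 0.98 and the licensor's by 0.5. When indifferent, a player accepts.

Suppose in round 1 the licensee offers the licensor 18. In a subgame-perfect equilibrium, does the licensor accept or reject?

Reject

Round 4 (the licensor proposes): the licensee gets 23 if talks fail, so the licensor offers 23 and keeps 127.
Round 3 (the licensee proposes): the licensor can get 127 next round, worth 0.5 × 127 = 63.5 now, so the licensee offers 63.5, keeping 86.5.
Round 2 (the licensor proposes): the licensee can get 86.5 next round, worth 0.98 × 86.5 = 84.77 now, so the licensor offers 84.77, keeping 65.23.
So by rejecting in round 1, the licensor gets 65.23 next round, worth 0.5 × 65.23 = 32.615 now.
Offer 18 < 32.615, so the licensor rejects.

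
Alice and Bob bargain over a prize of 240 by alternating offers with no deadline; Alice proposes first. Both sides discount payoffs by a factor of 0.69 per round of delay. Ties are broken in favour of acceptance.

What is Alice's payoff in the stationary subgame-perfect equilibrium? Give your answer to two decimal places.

When Alice proposes, Bob accepts any offer worth at least 0.69 times what Bob would get by proposing next round; and vice versa.
This gives x = 240 − 0.69y and y = 240 − 0.69x, where x and y are each side's share when it proposes.
Hence (1 − 0.69·0.69)x = 240(1 − 0.69), i.e. 0.5239·x = 74.4.
x ≈ 142.0118; Bob's share is 240 − x ≈ 97.9882.

142.01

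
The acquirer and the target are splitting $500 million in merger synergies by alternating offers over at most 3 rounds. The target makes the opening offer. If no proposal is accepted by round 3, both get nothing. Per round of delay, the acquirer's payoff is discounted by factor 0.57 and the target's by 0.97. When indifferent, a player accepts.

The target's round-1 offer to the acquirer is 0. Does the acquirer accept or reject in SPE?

Reject

Work out the acquirer's continuation value if the offer is rejected.
Round 3 (the target proposes): the acquirer will accept anything ≥ 0, so the target offers 0 and keeps 500.
Round 2 (the acquirer proposes): the target can get 500 next round, worth 0.97 × 500 = 485 now, so the acquirer offers 485, keeping 15.
So by rejecting in round 1, the acquirer gets 15 next round, worth 0.57 × 15 = 8.55 now.
Offer 0 < 8.55, so the acquirer rejects.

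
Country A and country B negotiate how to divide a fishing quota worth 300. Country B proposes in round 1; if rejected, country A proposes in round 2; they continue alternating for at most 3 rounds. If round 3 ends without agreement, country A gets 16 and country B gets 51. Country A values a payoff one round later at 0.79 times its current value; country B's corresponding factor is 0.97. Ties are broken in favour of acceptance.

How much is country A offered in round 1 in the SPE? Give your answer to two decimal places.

Round 3 (country B proposes): country A gets 16 if talks fail, so country B offers 16 and keeps 284.
Round 2 (country A proposes): country B can get 284 next round, worth 0.97 × 284 = 275.48 now; country A offers that and keeps 24.52.
Round 1 (country B proposes): country A can get 24.52 next round, worth 0.79 × 24.52 = 19.3708 now, so country B offers 19.3708, keeping 280.6292.

19.37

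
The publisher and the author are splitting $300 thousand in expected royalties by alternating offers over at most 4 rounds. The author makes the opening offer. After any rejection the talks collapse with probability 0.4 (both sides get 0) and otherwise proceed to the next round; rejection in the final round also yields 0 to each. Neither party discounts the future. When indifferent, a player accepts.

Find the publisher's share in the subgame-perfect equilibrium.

136.8

Round 4 (the publisher proposes): rejection yields 0 for the author; the publisher offers 0 and keeps 300.
Round 3 (the author proposes): rejecting gives the publisher an expected 0.6 × 300 = 180. The author offers 180 and keeps 300 − 180 = 120.
Round 2 (the publisher proposes): rejecting gives the author an expected 0.6 × 120 = 72; the publisher offers that and keeps 228.
Round 1 (the author proposes): rejecting gives the publisher an expected 0.6 × 228 = 136.8; the author offers that and keeps 163.2.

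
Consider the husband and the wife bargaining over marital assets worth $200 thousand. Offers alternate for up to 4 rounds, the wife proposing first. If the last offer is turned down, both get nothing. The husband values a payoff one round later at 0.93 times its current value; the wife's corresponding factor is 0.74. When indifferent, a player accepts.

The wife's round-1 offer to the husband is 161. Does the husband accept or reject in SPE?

Reject

Work out the husband's continuation value if the offer is rejected.
Round 4 (the husband proposes): the wife will accept anything ≥ 0, so the husband offers 0 and keeps 200.
Round 3 (the wife proposes): the husband can get 200 next round, worth 0.93 × 200 = 186 now, so the wife offers 186, keeping 14.
Round 2 (the husband proposes): the wife can get 14 next round, worth 0.74 × 14 = 10.36 now. The husband offers 10.36 and keeps 200 − 10.36 = 189.64.
So by rejecting in round 1, the husband gets 189.64 next round, worth 0.93 × 189.64 = 176.3652 now.
Offer 161 < 176.3652, so the husband rejects.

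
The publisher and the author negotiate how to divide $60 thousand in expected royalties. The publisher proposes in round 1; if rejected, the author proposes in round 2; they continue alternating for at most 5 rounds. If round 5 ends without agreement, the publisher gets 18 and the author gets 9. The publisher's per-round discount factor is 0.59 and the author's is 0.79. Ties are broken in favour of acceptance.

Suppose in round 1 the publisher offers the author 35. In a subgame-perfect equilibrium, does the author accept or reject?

Accept

Round 5 (the publisher proposes): the author gets 9 if talks fail, so the publisher offers 9 and keeps 51.
Round 4 (the author proposes): the publisher can get 51 next round, worth 0.59 × 51 = 30.09 now, so the author offers 30.09, keeping 29.91.
Round 3 (the publisher proposes): the author can get 29.91 next round, worth 0.79 × 29.91 = 23.6289 now. The publisher offers 23.6289 and keeps 60 − 23.6289 = 36.3711.
Round 2 (the author proposes): the publisher can get 36.3711 next round, worth 0.59 × 36.3711 = 21.458949 now. The author offers 21.458949 and keeps 60 − 21.458949 = 38.541051.
So by rejecting in round 1, the author gets 38.541051 next round, worth 0.79 × 38.541051 = 30.44743029 now.
Offer 35 ≥ 30.44743029, so the author accepts.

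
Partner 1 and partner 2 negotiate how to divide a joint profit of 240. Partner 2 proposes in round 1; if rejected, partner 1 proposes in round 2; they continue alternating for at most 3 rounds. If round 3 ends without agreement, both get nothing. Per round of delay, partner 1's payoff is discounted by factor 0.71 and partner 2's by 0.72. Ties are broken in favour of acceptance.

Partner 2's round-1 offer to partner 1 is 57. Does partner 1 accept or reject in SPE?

Accept

Round 3 (partner 2 proposes): partner 1 will accept anything ≥ 0, so partner 2 offers 0 and keeps 240.
Round 2 (partner 1 proposes): partner 2 can get 240 next round, worth 0.72 × 240 = 172.8 now. Partner 1 offers 172.8 and keeps 240 − 172.8 = 67.2.
So by rejecting in round 1, partner 1 gets 67.2 next round, worth 0.71 × 67.2 = 47.712 now.
Offer 57 ≥ 47.712, so partner 1 accepts.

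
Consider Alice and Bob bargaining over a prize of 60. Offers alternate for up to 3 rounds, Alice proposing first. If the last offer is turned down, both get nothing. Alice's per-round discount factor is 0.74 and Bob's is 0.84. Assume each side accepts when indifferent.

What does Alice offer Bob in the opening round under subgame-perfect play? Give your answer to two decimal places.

By backward induction:
Round 3 (Alice proposes): Bob will accept anything ≥ 0, so Alice offers 0 and keeps 60.
Round 2 (Bob proposes): Alice can get 60 next round, worth 0.74 × 60 = 44.4 now; Bob offers that and keeps 15.6.
Round 1 (Alice proposes): Bob can get 15.6 next round, worth 0.84 × 15.6 = 13.104 now, so Alice offers 13.104, keeping 46.896.

13.10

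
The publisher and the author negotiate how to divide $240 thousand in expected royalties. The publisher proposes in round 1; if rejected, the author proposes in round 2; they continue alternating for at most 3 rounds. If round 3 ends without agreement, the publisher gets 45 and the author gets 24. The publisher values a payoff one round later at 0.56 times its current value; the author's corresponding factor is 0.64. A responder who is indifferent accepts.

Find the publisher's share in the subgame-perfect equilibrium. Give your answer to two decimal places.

163.81

Solve by backward induction from round 3.
Round 3 (the publisher proposes): the author gets 24 if talks fail, so the publisher offers 24 and keeps 216.
Round 2 (the author proposes): the publisher can get 216 next round, worth 0.56 × 216 = 120.96 now, so the author offers 120.96, keeping 119.04.
Round 1 (the publisher proposes): the author can get 119.04 next round, worth 0.64 × 119.04 = 76.1856 now; the publisher offers that and keeps 163.8144.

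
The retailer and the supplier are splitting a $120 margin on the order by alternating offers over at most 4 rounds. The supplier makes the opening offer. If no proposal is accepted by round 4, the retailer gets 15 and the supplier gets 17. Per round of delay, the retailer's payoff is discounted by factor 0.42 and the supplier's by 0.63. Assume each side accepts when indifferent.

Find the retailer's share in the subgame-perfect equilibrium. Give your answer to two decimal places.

30.09

By backward induction:
Round 4 (the retailer proposes): the supplier gets 17 if talks fail, so the retailer offers 17 and keeps 103.
Round 3 (the supplier proposes): the retailer can get 103 next round, worth 0.42 × 103 = 43.26 now; the supplier offers that and keeps 76.74.
Round 2 (the retailer proposes): the supplier can get 76.74 next round, worth 0.63 × 76.74 = 48.3462 now. The retailer offers 48.3462 and keeps 120 − 48.3462 = 71.6538.
Round 1 (the supplier proposes): the retailer can get 71.6538 next round, worth 0.42 × 71.6538 = 30.094596 now. The supplier offers 30.094596 and keeps 120 − 30.094596 = 89.905404.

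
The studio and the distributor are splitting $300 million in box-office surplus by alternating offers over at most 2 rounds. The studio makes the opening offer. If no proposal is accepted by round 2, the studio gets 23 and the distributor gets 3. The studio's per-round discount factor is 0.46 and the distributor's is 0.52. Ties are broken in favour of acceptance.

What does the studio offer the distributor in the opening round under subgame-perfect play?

Round 2 (the distributor proposes): the studio gets 23 if talks fail, so the distributor offers 23 and keeps 277.
Round 1 (the studio proposes): the distributor can get 277 next round, worth 0.52 × 277 = 144.04 now; the studio offers that and keeps 155.96.

144.04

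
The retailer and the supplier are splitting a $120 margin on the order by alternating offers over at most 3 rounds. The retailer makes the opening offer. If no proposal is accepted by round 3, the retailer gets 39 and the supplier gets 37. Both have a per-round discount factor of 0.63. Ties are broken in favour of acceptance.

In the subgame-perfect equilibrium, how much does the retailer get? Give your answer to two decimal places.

77.34

Work backward from the last round.
Round 3 (the retailer proposes): the supplier gets 37 if talks fail, so the retailer offers 37 and keeps 83.
Round 2 (the supplier proposes): the retailer can get 83 next round, worth 0.63 × 83 = 52.29 now, so the supplier offers 52.29, keeping 67.71.
Round 1 (the retailer proposes): the supplier can get 67.71 next round, worth 0.63 × 67.71 = 42.6573 now; the retailer offers that and keeps 77.3427.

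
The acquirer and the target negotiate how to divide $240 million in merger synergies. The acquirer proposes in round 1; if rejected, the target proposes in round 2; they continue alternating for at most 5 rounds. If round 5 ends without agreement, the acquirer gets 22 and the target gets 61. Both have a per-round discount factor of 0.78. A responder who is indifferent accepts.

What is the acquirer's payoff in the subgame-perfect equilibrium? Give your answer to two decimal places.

151.18

Round 5 (the acquirer proposes): the target gets 61 if talks fail, so the acquirer offers 61 and keeps 179.
Round 4 (the target proposes): the acquirer can get 179 next round, worth 0.78 × 179 = 139.62 now. The target offers 139.62 and keeps 240 − 139.62 = 100.38.
Round 3 (the acquirer proposes): the target can get 100.38 next round, worth 0.78 × 100.38 = 78.2964 now. The acquirer offers 78.2964 and keeps 240 − 78.2964 = 161.7036.
Round 2 (the target proposes): the acquirer can get 161.7036 next round, worth 0.78 × 161.7036 = 126.128808 now; the target offers that and keeps 113.871192.
Round 1 (the acquirer proposes): the target can get 113.871192 next round, worth 0.78 × 113.871192 = 88.81952976 now, so the acquirer offers 88.81952976, keeping 151.18047024.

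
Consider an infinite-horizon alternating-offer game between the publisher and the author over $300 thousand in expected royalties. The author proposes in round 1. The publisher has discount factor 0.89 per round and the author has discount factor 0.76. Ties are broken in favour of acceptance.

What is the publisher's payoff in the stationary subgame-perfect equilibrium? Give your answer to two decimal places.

198.02

When the author proposes, the publisher accepts any offer worth at least 0.89 times what the publisher would get by proposing next round; and vice versa.
This gives x = 300 − 0.89y and y = 300 − 0.76x, where x and y are each side's share when it proposes.
Hence (1 − 0.89·0.76)x = 300(1 − 0.89), i.e. 0.3236·x = 33.
x ≈ 101.9778; the publisher's share is 300 − x ≈ 198.0222.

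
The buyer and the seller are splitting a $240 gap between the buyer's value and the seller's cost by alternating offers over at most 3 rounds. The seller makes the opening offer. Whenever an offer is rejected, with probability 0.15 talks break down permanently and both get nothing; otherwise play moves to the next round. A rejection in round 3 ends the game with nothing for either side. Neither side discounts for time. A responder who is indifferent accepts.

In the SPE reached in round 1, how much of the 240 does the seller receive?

Round 3 (the seller proposes): the buyer will accept anything ≥ 0, so the seller offers 0 and keeps 240.
Round 2 (the buyer proposes): rejecting gives the seller an expected 0.85 × 240 = 204; the buyer offers that and keeps 36.
Round 1 (the seller proposes): rejecting gives the buyer an expected 0.85 × 36 = 30.6; the seller offers that and keeps 209.4.

209.4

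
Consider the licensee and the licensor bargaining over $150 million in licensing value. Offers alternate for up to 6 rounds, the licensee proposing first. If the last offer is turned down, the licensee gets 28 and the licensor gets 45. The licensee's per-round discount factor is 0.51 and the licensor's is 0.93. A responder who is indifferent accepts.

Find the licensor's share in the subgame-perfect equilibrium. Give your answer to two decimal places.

By backward induction:
Round 6 (the licensor proposes): the licensee gets 28 if talks fail, so the licensor offers 28 and keeps 122.
Round 5 (the licensee proposes): the licensor can get 122 next round, worth 0.93 × 122 = 113.46 now; the licensee offers that and keeps 36.54.
Round 4 (the licensor proposes): the licensee can get 36.54 next round, worth 0.51 × 36.54 = 18.6354 now. The licensor offers 18.6354 and keeps 150 − 18.6354 = 131.3646.
Round 3 (the licensee proposes): the licensor can get 131.3646 next round, worth 0.93 × 131.3646 = 122.169078 now, so the licensee offers 122.169078, keeping 27.830922.
Round 2 (the licensor proposes): the licensee can get 27.830922 next round, worth 0.51 × 27.830922 = 14.19377022 now. The licensor offers 14.19377022 and keeps 150 − 14.19377022 = 135.80622978.
Round 1 (the licensee proposes): the licensor can get 135.80622978 next round, worth 0.93 × 135.80622978 = 126.2997936954 now. The licensee offers 126.2997936954 and keeps 150 − 126.2997936954 = 23.7002063046.

126.30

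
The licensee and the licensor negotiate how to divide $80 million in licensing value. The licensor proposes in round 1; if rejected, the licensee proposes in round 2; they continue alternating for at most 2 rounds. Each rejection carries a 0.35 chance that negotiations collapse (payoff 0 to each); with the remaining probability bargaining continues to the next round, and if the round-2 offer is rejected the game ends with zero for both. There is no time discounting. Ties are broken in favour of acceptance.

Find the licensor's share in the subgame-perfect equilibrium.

By backward induction:
Round 2 (the licensee proposes): rejection yields 0 for the licensor; the licensee offers 0 and keeps 80.
Round 1 (the licensor proposes): rejecting gives the licensee an expected 0.65 × 80 = 52; the licensor offers that and keeps 28.

28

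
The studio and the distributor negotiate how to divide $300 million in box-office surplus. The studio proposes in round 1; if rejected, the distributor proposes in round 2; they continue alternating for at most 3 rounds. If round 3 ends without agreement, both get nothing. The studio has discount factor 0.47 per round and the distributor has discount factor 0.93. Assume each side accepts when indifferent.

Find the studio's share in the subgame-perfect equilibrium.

Round 3 (the studio proposes): the distributor will accept anything ≥ 0, so the studio offers 0 and keeps 300.
Round 2 (the distributor proposes): the studio can get 300 next round, worth 0.47 × 300 = 141 now, so the distributor offers 141, keeping 159.
Round 1 (the studio proposes): the distributor can get 159 next round, worth 0.93 × 159 = 147.87 now. The studio offers 147.87 and keeps 300 − 147.87 = 152.13.

152.13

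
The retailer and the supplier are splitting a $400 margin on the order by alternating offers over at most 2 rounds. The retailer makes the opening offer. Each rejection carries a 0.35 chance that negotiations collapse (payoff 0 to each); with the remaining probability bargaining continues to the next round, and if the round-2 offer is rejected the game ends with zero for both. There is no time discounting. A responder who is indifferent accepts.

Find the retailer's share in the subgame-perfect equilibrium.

Round 2 (the supplier proposes): the retailer will accept anything ≥ 0, so the supplier offers 0 and keeps 400.
Round 1 (the retailer proposes): rejecting gives the supplier an expected 0.65 × 400 = 260; the retailer offers that and keeps 140.

140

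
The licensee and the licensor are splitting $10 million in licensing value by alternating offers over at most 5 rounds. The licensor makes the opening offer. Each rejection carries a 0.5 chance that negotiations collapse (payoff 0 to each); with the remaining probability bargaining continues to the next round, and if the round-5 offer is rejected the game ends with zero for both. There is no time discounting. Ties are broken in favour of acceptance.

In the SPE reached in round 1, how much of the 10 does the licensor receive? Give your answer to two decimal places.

6.88

Round 5 (the licensor proposes): the licensee will accept anything ≥ 0, so the licensor offers 0 and keeps 10.
Round 4 (the licensee proposes): rejecting gives the licensor an expected 0.5 × 10 = 5, so the licensee offers 5, keeping 5.
Round 3 (the licensor proposes): rejecting gives the licensee an expected 0.5 × 5 = 2.5. The licensor offers 2.5 and keeps 10 − 2.5 = 7.5.
Round 2 (the licensee proposes): rejecting gives the licensor an expected 0.5 × 7.5 = 3.75; the licensee offers that and keeps 6.25.
Round 1 (the licensor proposes): rejecting gives the licensee an expected 0.5 × 6.25 = 3.125, so the licensor offers 3.125, keeping 6.875.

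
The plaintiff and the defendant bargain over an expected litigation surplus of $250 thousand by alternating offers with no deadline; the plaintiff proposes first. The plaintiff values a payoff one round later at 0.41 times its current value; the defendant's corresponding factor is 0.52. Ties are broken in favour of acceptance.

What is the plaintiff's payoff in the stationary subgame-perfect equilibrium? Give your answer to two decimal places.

Let x be the plaintiff's share when the plaintiff proposes and y be the defendant's share when the defendant proposes.
The defendant accepts iff offered ≥ 0.52·y, so x = 250 − 0.52y. Symmetrically y = 250 − 0.41x.
Substituting: x = 250 − 0.52(250 − 0.41x), giving x(1 − 0.41·0.52) = 250(1 − 0.52).
So x = 250 × 0.48 / 0.7868 ≈ 152.5165, and the defendant receives 250 − x ≈ 97.4835.

152.52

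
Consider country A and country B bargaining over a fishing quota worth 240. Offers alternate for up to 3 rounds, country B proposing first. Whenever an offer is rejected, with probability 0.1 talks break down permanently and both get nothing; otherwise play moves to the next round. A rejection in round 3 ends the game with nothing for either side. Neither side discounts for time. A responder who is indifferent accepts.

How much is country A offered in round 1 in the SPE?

21.6

Round 3 (country B proposes): country A will accept anything ≥ 0, so country B offers 0 and keeps 240.
Round 2 (country A proposes): rejecting gives country B an expected 0.9 × 240 = 216. Country A offers 216 and keeps 240 − 216 = 24.
Round 1 (country B proposes): rejecting gives country A an expected 0.9 × 24 = 21.6, so country B offers 21.6, keeping 218.4.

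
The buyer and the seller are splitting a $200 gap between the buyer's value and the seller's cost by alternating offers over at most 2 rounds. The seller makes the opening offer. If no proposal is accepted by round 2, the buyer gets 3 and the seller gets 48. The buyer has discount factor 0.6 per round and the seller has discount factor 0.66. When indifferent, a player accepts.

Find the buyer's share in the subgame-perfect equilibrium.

Round 2 (the buyer proposes): the seller gets 48 if talks fail, so the buyer offers 48 and keeps 152.
Round 1 (the seller proposes): the buyer can get 152 next round, worth 0.6 × 152 = 91.2 now. The seller offers 91.2 and keeps 200 − 91.2 = 108.8.

91.2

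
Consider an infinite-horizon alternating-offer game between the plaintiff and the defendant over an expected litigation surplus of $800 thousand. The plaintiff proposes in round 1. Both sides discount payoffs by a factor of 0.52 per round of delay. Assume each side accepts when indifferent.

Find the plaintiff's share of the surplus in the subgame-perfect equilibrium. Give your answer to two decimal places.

Let x be the plaintiff's share when the plaintiff proposes and y be the defendant's share when the defendant proposes.
The defendant accepts iff offered ≥ 0.52·y, so x = 800 − 0.52y. Symmetrically y = 800 − 0.52x.
Substituting: x = 800 − 0.52(800 − 0.52x), giving x(1 − 0.52·0.52) = 800(1 − 0.52).
So x = 800 × 0.48 / 0.7296 ≈ 526.3158, and the defendant receives 800 − x ≈ 273.6842.

526.32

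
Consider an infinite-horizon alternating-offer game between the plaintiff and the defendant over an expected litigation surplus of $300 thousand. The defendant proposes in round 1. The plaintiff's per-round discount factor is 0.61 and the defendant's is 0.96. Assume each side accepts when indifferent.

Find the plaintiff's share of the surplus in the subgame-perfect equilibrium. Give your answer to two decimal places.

17.66

Let x be the defendant's share when the defendant proposes and y be the plaintiff's share when the plaintiff proposes.
The plaintiff accepts iff offered ≥ 0.61·y, so x = 300 − 0.61y. Symmetrically y = 300 − 0.96x.
Substituting: x = 300 − 0.61(300 − 0.96x), giving x(1 − 0.96·0.61) = 300(1 − 0.61).
So x = 300 × 0.39 / 0.4144 ≈ 282.3359, and the plaintiff receives 300 − x ≈ 17.6641.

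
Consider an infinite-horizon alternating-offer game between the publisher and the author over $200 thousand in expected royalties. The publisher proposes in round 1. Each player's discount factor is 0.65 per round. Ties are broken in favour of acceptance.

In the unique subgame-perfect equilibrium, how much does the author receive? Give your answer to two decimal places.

78.79

Let x be the publisher's share when the publisher proposes and y be the author's share when the author proposes.
The author accepts iff offered ≥ 0.65·y, so x = 200 − 0.65y. Symmetrically y = 200 − 0.65x.
Substituting: x = 200 − 0.65(200 − 0.65x), giving x(1 − 0.65·0.65) = 200(1 − 0.65).
So x = 200 × 0.35 / 0.5775 ≈ 121.2121, and the author receives 200 − x ≈ 78.7879.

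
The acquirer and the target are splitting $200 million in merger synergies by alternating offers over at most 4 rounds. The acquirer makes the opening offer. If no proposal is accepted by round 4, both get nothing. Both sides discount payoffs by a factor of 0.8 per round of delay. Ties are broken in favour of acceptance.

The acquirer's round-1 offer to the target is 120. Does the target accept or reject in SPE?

Round 4 (the target proposes): rejection yields 0 for the acquirer; the target offers 0 and keeps 200.
Round 3 (the acquirer proposes): the target can get 200 next round, worth 0.8 × 200 = 160 now; the acquirer offers that and keeps 40.
Round 2 (the target proposes): the acquirer can get 40 next round, worth 0.8 × 40 = 32 now; the target offers that and keeps 168.
So by rejecting in round 1, the target gets 168 next round, worth 0.8 × 168 = 134.4 now.
Offer 120 < 134.4, so the target rejects.

Reject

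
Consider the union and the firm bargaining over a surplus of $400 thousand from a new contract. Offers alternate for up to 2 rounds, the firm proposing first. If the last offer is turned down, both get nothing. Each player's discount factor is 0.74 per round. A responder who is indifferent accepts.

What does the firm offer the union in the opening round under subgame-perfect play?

Round 2 (the union proposes): rejection yields 0 for the firm; the union offers 0 and keeps 400.
Round 1 (the firm proposes): the union can get 400 next round, worth 0.74 × 400 = 296 now. The firm offers 296 and keeps 400 − 296 = 104.

296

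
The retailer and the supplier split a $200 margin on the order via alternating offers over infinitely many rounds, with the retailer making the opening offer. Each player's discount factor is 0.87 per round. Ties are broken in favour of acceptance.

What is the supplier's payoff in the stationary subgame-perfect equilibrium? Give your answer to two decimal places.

Let x be the retailer's share when the retailer proposes and y be the supplier's share when the supplier proposes.
The supplier accepts iff offered ≥ 0.87·y, so x = 200 − 0.87y. Symmetrically y = 200 − 0.87x.
Substituting: x = 200 − 0.87(200 − 0.87x), giving x(1 − 0.87·0.87) = 200(1 − 0.87).
So x = 200 × 0.13 / 0.2431 ≈ 106.9519, and the supplier receives 200 − x ≈ 93.0481.

93.05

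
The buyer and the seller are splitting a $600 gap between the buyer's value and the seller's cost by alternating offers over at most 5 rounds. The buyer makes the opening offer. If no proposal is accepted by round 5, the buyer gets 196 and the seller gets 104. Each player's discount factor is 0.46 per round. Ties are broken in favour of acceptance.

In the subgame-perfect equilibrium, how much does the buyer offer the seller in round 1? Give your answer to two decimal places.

Round 5 (the buyer proposes): the seller gets 104 if talks fail, so the buyer offers 104 and keeps 496.
Round 4 (the seller proposes): the buyer can get 496 next round, worth 0.46 × 496 = 228.16 now; the seller offers that and keeps 371.84.
Round 3 (the buyer proposes): the seller can get 371.84 next round, worth 0.46 × 371.84 = 171.0464 now, so the buyer offers 171.0464, keeping 428.9536.
Round 2 (the seller proposes): the buyer can get 428.9536 next round, worth 0.46 × 428.9536 = 197.318656 now, so the seller offers 197.318656, keeping 402.681344.
Round 1 (the buyer proposes): the seller can get 402.681344 next round, worth 0.46 × 402.681344 = 185.23341824 now. The buyer offers 185.23341824 and keeps 600 − 185.23341824 = 414.76658176.

185.23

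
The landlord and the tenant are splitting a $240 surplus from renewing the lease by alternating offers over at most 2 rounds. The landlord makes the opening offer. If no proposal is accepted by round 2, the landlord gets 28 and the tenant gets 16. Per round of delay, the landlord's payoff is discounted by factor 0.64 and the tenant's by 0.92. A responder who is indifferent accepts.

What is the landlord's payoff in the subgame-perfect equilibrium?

Round 2 (the tenant proposes): the landlord gets 28 if talks fail, so the tenant offers 28 and keeps 212.
Round 1 (the landlord proposes): the tenant can get 212 next round, worth 0.92 × 212 = 195.04 now; the landlord offers that and keeps 44.96.

44.96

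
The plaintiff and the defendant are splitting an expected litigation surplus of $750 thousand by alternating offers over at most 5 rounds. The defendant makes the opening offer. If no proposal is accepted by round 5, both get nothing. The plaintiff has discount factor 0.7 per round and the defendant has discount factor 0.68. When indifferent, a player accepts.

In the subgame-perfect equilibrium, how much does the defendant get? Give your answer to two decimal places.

Round 5 (the defendant proposes): the plaintiff will accept anything ≥ 0, so the defendant offers 0 and keeps 750.
Round 4 (the plaintiff proposes): the defendant can get 750 next round, worth 0.68 × 750 = 510 now, so the plaintiff offers 510, keeping 240.
Round 3 (the defendant proposes): the plaintiff can get 240 next round, worth 0.7 × 240 = 168 now. The defendant offers 168 and keeps 750 − 168 = 582.
Round 2 (the plaintiff proposes): the defendant can get 582 next round, worth 0.68 × 582 = 395.76 now, so the plaintiff offers 395.76, keeping 354.24.
Round 1 (the defendant proposes): the plaintiff can get 354.24 next round, worth 0.7 × 354.24 = 247.968 now. The defendant offers 247.968 and keeps 750 − 247.968 = 502.032.

502.03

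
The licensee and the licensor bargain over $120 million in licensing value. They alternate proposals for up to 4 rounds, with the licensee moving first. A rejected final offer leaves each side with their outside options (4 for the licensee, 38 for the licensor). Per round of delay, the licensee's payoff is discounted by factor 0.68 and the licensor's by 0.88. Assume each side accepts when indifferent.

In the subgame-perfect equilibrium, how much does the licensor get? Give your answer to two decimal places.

94.88

Round 4 (the licensor proposes): the licensee gets 4 if talks fail, so the licensor offers 4 and keeps 116.
Round 3 (the licensee proposes): the licensor can get 116 next round, worth 0.88 × 116 = 102.08 now. The licensee offers 102.08 and keeps 120 − 102.08 = 17.92.
Round 2 (the licensor proposes): the licensee can get 17.92 next round, worth 0.68 × 17.92 = 12.1856 now, so the licensor offers 12.1856, keeping 107.8144.
Round 1 (the licensee proposes): the licensor can get 107.8144 next round, worth 0.88 × 107.8144 = 94.876672 now, so the licensee offers 94.876672, keeping 25.123328.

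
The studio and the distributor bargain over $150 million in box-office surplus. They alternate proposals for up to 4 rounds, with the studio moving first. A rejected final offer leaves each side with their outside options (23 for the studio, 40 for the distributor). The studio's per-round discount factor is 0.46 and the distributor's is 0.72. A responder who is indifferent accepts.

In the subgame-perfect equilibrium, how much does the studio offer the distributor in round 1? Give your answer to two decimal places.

88.60

Solve by backward induction from round 4.
Round 4 (the distributor proposes): the studio gets 23 if talks fail, so the distributor offers 23 and keeps 127.
Round 3 (the studio proposes): the distributor can get 127 next round, worth 0.72 × 127 = 91.44 now. The studio offers 91.44 and keeps 150 − 91.44 = 58.56.
Round 2 (the distributor proposes): the studio can get 58.56 next round, worth 0.46 × 58.56 = 26.9376 now, so the distributor offers 26.9376, keeping 123.0624.
Round 1 (the studio proposes): the distributor can get 123.0624 next round, worth 0.72 × 123.0624 = 88.604928 now; the studio offers that and keeps 61.395072.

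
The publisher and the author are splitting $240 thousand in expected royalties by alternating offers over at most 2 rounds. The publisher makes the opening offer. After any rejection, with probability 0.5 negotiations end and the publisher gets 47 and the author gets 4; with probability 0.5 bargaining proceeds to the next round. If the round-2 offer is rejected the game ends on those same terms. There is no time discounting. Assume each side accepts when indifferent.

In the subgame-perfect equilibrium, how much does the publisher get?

141.5

Round 2 (the author proposes): the publisher gets 47 if talks fail, so the author offers 47 and keeps 193.
Round 1 (the publisher proposes): rejecting gives the author an expected 0.5 × 193 + 0.5 × 4 = 98.5. The publisher offers 98.5 and keeps 240 − 98.5 = 141.5.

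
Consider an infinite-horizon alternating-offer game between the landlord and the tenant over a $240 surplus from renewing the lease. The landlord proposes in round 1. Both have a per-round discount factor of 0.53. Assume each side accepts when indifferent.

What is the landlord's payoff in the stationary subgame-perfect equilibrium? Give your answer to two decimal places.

Let x be the landlord's share when the landlord proposes and y be the tenant's share when the tenant proposes.
The tenant accepts iff offered ≥ 0.53·y, so x = 240 − 0.53y. Symmetrically y = 240 − 0.53x.
Substituting: x = 240 − 0.53(240 − 0.53x), giving x(1 − 0.53·0.53) = 240(1 − 0.53).
So x = 240 × 0.47 / 0.7191 ≈ 156.8627, and the tenant receives 240 − x ≈ 83.1373.

156.86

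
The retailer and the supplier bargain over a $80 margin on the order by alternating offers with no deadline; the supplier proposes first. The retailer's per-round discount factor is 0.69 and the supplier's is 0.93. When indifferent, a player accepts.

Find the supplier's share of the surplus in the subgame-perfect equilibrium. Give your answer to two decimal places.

69.22

In a stationary SPE each proposer offers the other exactly their discounted continuation value.
If the supplier keeps x when proposing and the retailer keeps y when proposing, then x = 80 − 0.69y and y = 80 − 0.93x.
Solving: x = 80(1 − 0.69) / (1 − 0.93·0.69) = 24.8 / 0.3583 ≈ 69.2157.
The retailer gets 80 − 69.2157 ≈ 10.7843.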